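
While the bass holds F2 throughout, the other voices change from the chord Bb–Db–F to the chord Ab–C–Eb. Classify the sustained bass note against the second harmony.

The harmony at that moment is Ab major triad (Ab, C, Eb); F2 is not a chord tone.
It is held over (the same pitch as the preceding F2) and then sustained as the same pitch into the next harmony.
Sustained through a change of harmony — a pedal tone.

Pedal tone (pedal point).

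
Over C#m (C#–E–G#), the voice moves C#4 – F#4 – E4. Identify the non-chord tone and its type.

The harmony at that moment is C# minor triad (C#, E, G#); F#4 is not a chord tone.
It is approached by leap up from C#4 and left by step down to E4.
Leap in, step out — an appoggiatura.

F#4 is an appoggiatura.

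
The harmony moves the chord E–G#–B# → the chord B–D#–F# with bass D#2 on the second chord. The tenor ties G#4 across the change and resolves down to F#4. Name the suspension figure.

4–3 suspension.

At the second chord the bass is D#2. The suspended G#4 lies a fourth above the bass; after resolving down by step to F#4, the interval above the bass becomes a third.
Suspension figures are named by those two intervals: 4–3.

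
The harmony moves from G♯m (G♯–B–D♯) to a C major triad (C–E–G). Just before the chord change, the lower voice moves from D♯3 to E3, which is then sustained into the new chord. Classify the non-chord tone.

The harmony at that moment is G♯ minor triad (G♯, B, D♯); E3 is not a chord tone.
It is approached by step up from D♯3 and then sustained as the same pitch into the next harmony.
Arriving early and becoming a chord tone when the harmony changes — an anticipation.

E3 is an anticipation.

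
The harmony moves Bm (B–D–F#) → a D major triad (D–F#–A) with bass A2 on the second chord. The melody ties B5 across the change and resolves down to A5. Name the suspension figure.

At the second chord the bass is A2. The suspended B5 lies a ninth above the bass; after resolving down by step to A5, the interval above the bass becomes an octave.
Suspension figures are named by those two intervals: 9–8.

9–8 suspension.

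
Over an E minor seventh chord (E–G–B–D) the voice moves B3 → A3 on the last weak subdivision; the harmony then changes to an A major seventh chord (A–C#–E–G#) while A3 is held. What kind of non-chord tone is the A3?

A3 is an anticipation.

The harmony at that moment is E minor seventh chord (E, G, B, D); A3 is not a chord tone.
It is approached by step down from B3 and then sustained as the same pitch into the next harmony.
Arriving early and becoming a chord tone when the harmony changes — an anticipation.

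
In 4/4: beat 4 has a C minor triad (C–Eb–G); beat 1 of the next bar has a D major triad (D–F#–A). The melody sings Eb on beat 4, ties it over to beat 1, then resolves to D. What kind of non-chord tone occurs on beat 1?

The harmony at that moment is D major triad (D, F#, A); Eb is not a chord tone.
It is held over (the same pitch as the preceding Eb) and left by step down to D.
Held over from the previous chord and resolving down by step — a suspension.

Suspension.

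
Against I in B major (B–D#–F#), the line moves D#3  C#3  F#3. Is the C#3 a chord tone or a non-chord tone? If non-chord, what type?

The harmony at that moment is B major triad (B, D#, F#); C#3 is not a chord tone.
It is approached by step down from D#3 and left by leap up to F#3.
Step in, leap out — an escape tone.

Non-chord tone — an escape tone.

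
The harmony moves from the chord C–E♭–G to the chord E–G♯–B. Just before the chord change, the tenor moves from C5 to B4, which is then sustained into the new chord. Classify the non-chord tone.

The harmony at that moment is C minor triad (C, E♭, G); B4 is not a chord tone.
It is approached by step down from C5 and then sustained as the same pitch into the next harmony.
Arriving early and becoming a chord tone when the harmony changes — an anticipation.

B4 is an anticipation.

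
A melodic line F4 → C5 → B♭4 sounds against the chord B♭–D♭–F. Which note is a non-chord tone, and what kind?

C5 is an appoggiatura.

The harmony at that moment is B♭ minor triad (B♭, D♭, F); C5 is not a chord tone.
It is approached by leap up from F4 and left by step down to B♭4.
Leap in, step out — an appoggiatura.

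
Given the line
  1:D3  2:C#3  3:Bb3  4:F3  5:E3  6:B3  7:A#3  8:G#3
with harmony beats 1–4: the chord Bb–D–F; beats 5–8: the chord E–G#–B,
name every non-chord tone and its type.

C#3 (beat 2) — escape tone; A#3 (beat 7) — passing tone.

The harmony at that moment is Bb major triad (Bb, D, F); C#3 is not a chord tone.
It is approached by step down from D3 and left by leap up to Bb3.
Step in, leap out — an escape tone.
The harmony at that moment is E major triad (E, G#, B); A#3 is not a chord tone.
It is approached by step down from B3 and left by step down to G#3.
Step in, step out in the same direction — a passing tone.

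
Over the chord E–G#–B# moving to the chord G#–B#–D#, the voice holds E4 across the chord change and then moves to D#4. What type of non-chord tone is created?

The harmony at that moment is G# major triad (G#, B#, D#); E4 is not a chord tone.
It is held over (the same pitch as the preceding E4) and left by step down to D#4.
Held over from the previous chord and resolving down by step — a suspension.

E4 is a suspension.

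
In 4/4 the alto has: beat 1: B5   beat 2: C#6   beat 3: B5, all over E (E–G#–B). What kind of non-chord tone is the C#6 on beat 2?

Upper neighbor tone.

The harmony at that moment is E major triad (E, G#, B); C#6 is not a chord tone.
It is approached by step up from B5 and left by step down to B5.
Step away and step back to the same note — a neighbor tone (upper neighbor).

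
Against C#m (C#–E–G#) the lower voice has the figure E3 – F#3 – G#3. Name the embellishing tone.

F#3 is a passing tone.

The harmony at that moment is C# minor triad (C#, E, G#); F#3 is not a chord tone.
It is approached by step up from E3 and left by step up to G#3.
Step in, step out in the same direction — a passing tone.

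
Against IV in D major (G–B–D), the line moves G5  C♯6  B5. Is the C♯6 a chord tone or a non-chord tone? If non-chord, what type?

The harmony at that moment is G major triad (G, B, D); C♯6 is not a chord tone.
It is approached by leap up from G5 and left by step down to B5.
Leap in, step out — an appoggiatura.

Non-chord tone — an appoggiatura.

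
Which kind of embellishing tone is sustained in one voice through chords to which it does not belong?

Pedal tone.

Approach: none. Departure: none — a single pitch is sustained while the chords change around it, passing through harmonies that do not contain it.
No melodic motion at all; the dissonance is created entirely by the moving harmonies against the stationary note — a pedal tone (pedal point).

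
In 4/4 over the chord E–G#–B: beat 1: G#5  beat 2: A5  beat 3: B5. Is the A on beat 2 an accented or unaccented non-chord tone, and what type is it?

Unaccented passing tone.

The harmony at that moment is E major triad (E, G#, B); A5 is not a chord tone.
It is approached by step up from G#5 and left by step up to B5.
Step in, step out in the same direction — a passing tone.
It falls on a weak beat, so it is unaccented.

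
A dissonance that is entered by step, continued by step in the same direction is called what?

Approach: by step. Departure: by step, continuing in the same direction.
Stepwise on both sides with no change of direction means the note fills in the space between two different chord tones — a passing tone. (Had it turned back to its starting note it would be a neighbor tone instead.)

Passing tone.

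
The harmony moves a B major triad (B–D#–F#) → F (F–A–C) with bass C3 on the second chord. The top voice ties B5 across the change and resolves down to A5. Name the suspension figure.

At the second chord the bass is C3. The suspended B5 lies a seventh above the bass; after resolving down by step to A5, the interval above the bass becomes a sixth.
Suspension figures are named by those two intervals: 7–6.

7–6 suspension.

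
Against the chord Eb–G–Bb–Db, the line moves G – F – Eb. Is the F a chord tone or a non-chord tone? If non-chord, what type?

Non-chord tone — a passing tone.

The harmony at that moment is Eb dominant seventh chord (Eb, G, Bb, Db); F is not a chord tone.
It is approached by step down from G and left by step down to Eb.
Step in, step out in the same direction — a passing tone.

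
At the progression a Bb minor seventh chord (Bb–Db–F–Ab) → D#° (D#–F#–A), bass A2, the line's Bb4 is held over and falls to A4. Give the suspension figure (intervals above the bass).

At the second chord the bass is A2. The suspended Bb4 lies a ninth above the bass; after resolving down by step to A4, the interval above the bass becomes an octave.
Suspension figures are named by those two intervals: 9–8.

9–8 suspension.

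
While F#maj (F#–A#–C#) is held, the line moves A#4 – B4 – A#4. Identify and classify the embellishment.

The harmony at that moment is F# major triad (F#, A#, C#); B4 is not a chord tone.
It is approached by step up from A#4 and left by step down to A#4.
Step away and step back to the same note — a neighbor tone (upper neighbor).

B4 is a neighbor tone.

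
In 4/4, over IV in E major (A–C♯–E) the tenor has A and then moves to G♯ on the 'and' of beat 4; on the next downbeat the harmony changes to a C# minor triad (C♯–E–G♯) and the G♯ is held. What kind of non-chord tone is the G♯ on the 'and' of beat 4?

Anticipation.

The harmony at that moment is A major triad (A, C♯, E); G♯ is not a chord tone.
It is approached by step down from A and then sustained as the same pitch into the next harmony.
Arriving early and becoming a chord tone when the harmony changes — an anticipation.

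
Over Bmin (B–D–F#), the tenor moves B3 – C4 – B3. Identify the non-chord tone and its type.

The harmony at that moment is B minor triad (B, D, F#); C4 is not a chord tone.
It is approached by step up from B3 and left by step down to B3.
Step away and step back to the same note — a neighbor tone (upper neighbor).

C4 is a neighbor tone.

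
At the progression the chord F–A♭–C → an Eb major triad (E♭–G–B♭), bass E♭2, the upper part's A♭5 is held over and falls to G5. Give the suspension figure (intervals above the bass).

4–3 suspension.

At the second chord the bass is E♭2. The suspended A♭5 lies a fourth above the bass; after resolving down by step to G5, the interval above the bass becomes a third.
Suspension figures are named by those two intervals: 4–3.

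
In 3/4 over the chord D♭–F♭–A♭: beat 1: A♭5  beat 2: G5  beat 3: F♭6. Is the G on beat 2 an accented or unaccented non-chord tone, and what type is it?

Unaccented escape tone.

The harmony at that moment is D♭ minor triad (D♭, F♭, A♭); G5 is not a chord tone.
It is approached by step down from A♭5 and left by leap up to F♭6.
Step in, leap out — an escape tone.
It falls on a weak beat, so it is unaccented.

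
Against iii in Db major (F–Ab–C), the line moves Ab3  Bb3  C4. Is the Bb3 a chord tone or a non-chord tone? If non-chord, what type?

Non-chord tone — a passing tone.

The harmony at that moment is F minor triad (F, Ab, C); Bb3 is not a chord tone.
It is approached by step up from Ab3 and left by step up to C4.
Step in, step out in the same direction — a passing tone.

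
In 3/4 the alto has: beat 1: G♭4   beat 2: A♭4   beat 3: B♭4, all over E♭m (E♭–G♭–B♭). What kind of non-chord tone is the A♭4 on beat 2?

Passing tone.

The harmony at that moment is E♭ minor triad (E♭, G♭, B♭); A♭4 is not a chord tone.
It is approached by step up from G♭4 and left by step up to B♭4.
Step in, step out in the same direction — a passing tone.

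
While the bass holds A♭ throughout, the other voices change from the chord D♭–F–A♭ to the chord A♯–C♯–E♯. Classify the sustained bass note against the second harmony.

The harmony at that moment is A♯ minor triad (A♯, C♯, E♯); A♭ is not a chord tone.
It is held over (the same pitch as the preceding A♭) and then sustained as the same pitch into the next harmony.
Sustained through a change of harmony — a pedal tone.

Pedal tone (pedal point).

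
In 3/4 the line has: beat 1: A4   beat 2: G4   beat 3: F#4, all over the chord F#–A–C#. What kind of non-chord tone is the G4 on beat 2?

The harmony at that moment is F# minor triad (F#, A, C#); G4 is not a chord tone.
It is approached by step down from A4 and left by step down to F#4.
Step in, step out in the same direction — a passing tone.

Passing tone.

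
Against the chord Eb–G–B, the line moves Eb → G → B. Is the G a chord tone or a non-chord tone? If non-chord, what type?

Eb augmented triad contains Eb, G, B; G is the third, so it is a chord tone.

Chord tone (the third of Eb augmented triad).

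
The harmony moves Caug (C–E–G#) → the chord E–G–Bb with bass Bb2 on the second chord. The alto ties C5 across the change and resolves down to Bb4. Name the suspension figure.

9–8 suspension.

At the second chord the bass is Bb2. The suspended C5 lies a ninth above the bass; after resolving down by step to Bb4, the interval above the bass becomes an octave.
Suspension figures are named by those two intervals: 9–8.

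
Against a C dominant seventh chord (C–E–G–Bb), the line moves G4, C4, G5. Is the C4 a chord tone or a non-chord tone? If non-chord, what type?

Chord tone (the root of C dominant seventh chord).

C dominant seventh chord contains C, E, G, Bb; C is the root, so it is a chord tone.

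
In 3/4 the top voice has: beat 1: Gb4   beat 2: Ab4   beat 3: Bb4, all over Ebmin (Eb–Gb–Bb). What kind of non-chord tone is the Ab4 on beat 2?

The harmony at that moment is Eb minor triad (Eb, Gb, Bb); Ab4 is not a chord tone.
It is approached by step up from Gb4 and left by step up to Bb4.
Step in, step out in the same direction — a passing tone.

Passing tone.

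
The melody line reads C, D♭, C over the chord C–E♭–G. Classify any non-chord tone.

The harmony at that moment is C minor triad (C, E♭, G); D♭ is not a chord tone.
It is approached by step up from C and left by step down to C.
Step away and step back to the same note — a neighbor tone (upper neighbor).

D♭ is a neighbor tone.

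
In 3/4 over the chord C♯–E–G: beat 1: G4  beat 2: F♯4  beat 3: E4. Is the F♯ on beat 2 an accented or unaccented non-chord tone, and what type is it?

The harmony at that moment is C♯ diminished triad (C♯, E, G); F♯4 is not a chord tone.
It is approached by step down from G4 and left by step down to E4.
Step in, step out in the same direction — a passing tone.
It falls on a weak beat, so it is unaccented.

Unaccented passing tone.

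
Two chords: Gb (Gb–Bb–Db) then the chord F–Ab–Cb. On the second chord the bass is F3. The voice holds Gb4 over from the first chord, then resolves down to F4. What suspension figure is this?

9–8 suspension.

At the second chord the bass is F3. The suspended Gb4 lies a ninth above the bass; after resolving down by step to F4, the interval above the bass becomes an octave.
Suspension figures are named by those two intervals: 9–8.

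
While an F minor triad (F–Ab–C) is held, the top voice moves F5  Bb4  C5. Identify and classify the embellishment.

The harmony at that moment is F minor triad (F, Ab, C); Bb4 is not a chord tone.
It is approached by leap down from F5 and left by step up to C5.
Leap in, step out — an appoggiatura.

Bb4 is an appoggiatura.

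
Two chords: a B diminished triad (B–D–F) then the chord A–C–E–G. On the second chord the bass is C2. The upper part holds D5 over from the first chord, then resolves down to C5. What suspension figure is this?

9–8 suspension.

At the second chord the bass is C2. The suspended D5 lies a ninth above the bass; after resolving down by step to C5, the interval above the bass becomes an octave.
Suspension figures are named by those two intervals: 9–8.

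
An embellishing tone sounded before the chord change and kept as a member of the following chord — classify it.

Anticipation.

Approach: ahead of the chord change (typically by step), so it is dissonant against the current harmony. Departure: none — the same pitch is restated or held and is a chord tone of the new harmony.
Dissonant first, consonant once the harmony catches up: the note simply arrives early — an anticipation. (The reverse timing, consonant first and dissonant after the change, would be a suspension or retardation.)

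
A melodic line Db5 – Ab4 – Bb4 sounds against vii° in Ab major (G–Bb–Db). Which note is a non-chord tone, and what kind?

Ab4 is an appoggiatura.

The harmony at that moment is G diminished triad (G, Bb, Db); Ab4 is not a chord tone.
It is approached by leap down from Db5 and left by step up to Bb4.
Leap in, step out — an appoggiatura.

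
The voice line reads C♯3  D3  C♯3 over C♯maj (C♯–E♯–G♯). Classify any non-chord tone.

D3 is a neighbor tone.

The harmony at that moment is C♯ major triad (C♯, E♯, G♯); D3 is not a chord tone.
It is approached by step up from C♯3 and left by step down to C♯3.
Step away and step back to the same note — a neighbor tone (upper neighbor).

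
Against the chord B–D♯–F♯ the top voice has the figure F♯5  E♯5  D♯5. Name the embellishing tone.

The harmony at that moment is B major triad (B, D♯, F♯); E♯5 is not a chord tone.
It is approached by step down from F♯5 and left by step down to D♯5.
Step in, step out in the same direction — a passing tone.

E♯5 is a passing tone.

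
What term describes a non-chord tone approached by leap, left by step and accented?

Approach: by leap. Departure: by step. Metric position: strong.
Leap in, step out, in a metrically strong position — an appoggiatura. (It is the mirror image of the escape tone, which steps in and leaps out from a weak position.)

Appoggiatura.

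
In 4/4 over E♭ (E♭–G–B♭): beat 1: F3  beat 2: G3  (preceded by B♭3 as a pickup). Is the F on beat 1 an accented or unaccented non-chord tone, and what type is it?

The harmony at that moment is E♭ major triad (E♭, G, B♭); F3 is not a chord tone.
It is approached by leap down from B♭3 and left by step up to G3.
Leap in, step out — an appoggiatura.
It falls on the downbeat, so it is accented.

Accented appoggiatura.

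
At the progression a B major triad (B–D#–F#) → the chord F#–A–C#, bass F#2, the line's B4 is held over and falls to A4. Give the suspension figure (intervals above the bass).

At the second chord the bass is F#2. The suspended B4 lies a fourth above the bass; after resolving down by step to A4, the interval above the bass becomes a third.
Suspension figures are named by those two intervals: 4–3.

4–3 suspension.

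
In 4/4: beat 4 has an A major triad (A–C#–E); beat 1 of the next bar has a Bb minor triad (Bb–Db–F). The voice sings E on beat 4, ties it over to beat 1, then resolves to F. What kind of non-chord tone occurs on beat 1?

Retardation.

The harmony at that moment is Bb minor triad (Bb, Db, F); E is not a chord tone.
It is held over (the same pitch as the preceding E) and left by step up to F.
Held over from the previous chord and resolving up by step — a retardation.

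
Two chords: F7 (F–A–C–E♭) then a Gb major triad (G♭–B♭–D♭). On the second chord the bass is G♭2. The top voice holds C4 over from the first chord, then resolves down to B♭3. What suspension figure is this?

At the second chord the bass is G♭2. The suspended C4 lies a fourth above the bass; after resolving down by step to B♭3, the interval above the bass becomes a third.
Suspension figures are named by those two intervals: 4–3.

4–3 suspension.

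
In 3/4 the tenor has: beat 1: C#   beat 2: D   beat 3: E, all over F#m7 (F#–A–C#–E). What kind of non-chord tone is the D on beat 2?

The harmony at that moment is F# minor seventh chord (F#, A, C#, E); D is not a chord tone.
It is approached by step up from C# and left by step up to E.
Step in, step out in the same direction — a passing tone.

Passing tone.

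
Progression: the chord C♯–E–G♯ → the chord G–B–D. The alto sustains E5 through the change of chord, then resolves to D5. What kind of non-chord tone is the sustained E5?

E5 is a suspension.

The harmony at that moment is G major triad (G, B, D); E5 is not a chord tone.
It is held over (the same pitch as the preceding E5) and left by step down to D5.
Held over from the previous chord and resolving down by step — a suspension.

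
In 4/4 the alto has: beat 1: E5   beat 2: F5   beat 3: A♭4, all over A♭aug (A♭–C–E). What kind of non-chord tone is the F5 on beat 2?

Escape tone.

The harmony at that moment is A♭ augmented triad (A♭, C, E); F5 is not a chord tone.
It is approached by step up from E5 and left by leap down to A♭4.
Step in, leap out, on a weak beat — an escape tone.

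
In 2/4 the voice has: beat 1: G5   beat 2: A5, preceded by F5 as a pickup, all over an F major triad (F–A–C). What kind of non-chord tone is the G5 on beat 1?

Passing tone.

The harmony at that moment is F major triad (F, A, C); G5 is not a chord tone.
It is approached by step up from F5 and left by step up to A5.
Step in, step out in the same direction — a passing tone.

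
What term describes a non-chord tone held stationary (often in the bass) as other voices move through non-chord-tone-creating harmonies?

Approach: none. Departure: none — a single pitch is sustained while the chords change around it, passing through harmonies that do not contain it.
No melodic motion at all; the dissonance is created entirely by the moving harmonies against the stationary note — a pedal tone (pedal point).

Pedal tone.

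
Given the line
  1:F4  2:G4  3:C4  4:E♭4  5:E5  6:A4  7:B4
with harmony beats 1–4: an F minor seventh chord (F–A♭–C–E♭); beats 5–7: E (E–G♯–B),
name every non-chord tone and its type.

The harmony at that moment is F minor seventh chord (F, A♭, C, E♭); G4 is not a chord tone.
It is approached by step up from F4 and left by leap down to C4.
Step in, leap out — an escape tone.
The harmony at that moment is E major triad (E, G♯, B); A4 is not a chord tone.
It is approached by leap down from E5 and left by step up to B4.
Leap in, step out — an appoggiatura.

G4 (beat 2) — escape tone; A4 (beat 6) — appoggiatura.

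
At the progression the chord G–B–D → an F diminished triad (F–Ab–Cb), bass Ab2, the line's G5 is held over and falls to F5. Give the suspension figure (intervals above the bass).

7–6 suspension.

At the second chord the bass is Ab2. The suspended G5 lies a seventh above the bass; after resolving down by step to F5, the interval above the bass becomes a sixth.
Suspension figures are named by those two intervals: 7–6.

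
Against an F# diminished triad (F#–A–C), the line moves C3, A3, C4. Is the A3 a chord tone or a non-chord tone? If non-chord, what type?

Chord tone (the third of F# diminished triad).

F# diminished triad contains F#, A, C; A is the third, so it is a chord tone.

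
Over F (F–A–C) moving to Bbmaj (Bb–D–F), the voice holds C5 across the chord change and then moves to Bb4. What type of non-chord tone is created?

C5 is a suspension.

The harmony at that moment is Bb major triad (Bb, D, F); C5 is not a chord tone.
It is held over (the same pitch as the preceding C5) and left by step down to Bb4.
Held over from the previous chord and resolving down by step — a suspension.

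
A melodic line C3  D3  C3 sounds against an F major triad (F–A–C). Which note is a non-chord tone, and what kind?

D3 is a neighbor tone.

The harmony at that moment is F major triad (F, A, C); D3 is not a chord tone.
It is approached by step up from C3 and left by step down to C3.
Step away and step back to the same note — a neighbor tone (upper neighbor).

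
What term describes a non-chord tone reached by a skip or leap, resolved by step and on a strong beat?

Appoggiatura.

Approach: by leap. Departure: by step. Metric position: strong.
Leap in, step out, in a metrically strong position — an appoggiatura. (It is the mirror image of the escape tone, which steps in and leaps out from a weak position.)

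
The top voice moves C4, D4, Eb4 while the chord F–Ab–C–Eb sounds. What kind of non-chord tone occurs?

The harmony at that moment is F minor seventh chord (F, Ab, C, Eb); D4 is not a chord tone.
It is approached by step up from C4 and left by step up to Eb4.
Step in, step out in the same direction — a passing tone.

D4 is a passing tone.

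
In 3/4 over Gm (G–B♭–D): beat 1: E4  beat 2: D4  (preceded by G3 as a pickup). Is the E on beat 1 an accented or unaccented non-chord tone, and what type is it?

The harmony at that moment is G minor triad (G, B♭, D); E4 is not a chord tone.
It is approached by leap up from G3 and left by step down to D4.
Leap in, step out — an appoggiatura.
It falls on the downbeat, so it is accented.

Accented appoggiatura.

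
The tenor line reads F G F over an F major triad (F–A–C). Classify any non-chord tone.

G is a neighbor tone.

The harmony at that moment is F major triad (F, A, C); G is not a chord tone.
It is approached by step up from F and left by step down to F.
Step away and step back to the same note — a neighbor tone (upper neighbor).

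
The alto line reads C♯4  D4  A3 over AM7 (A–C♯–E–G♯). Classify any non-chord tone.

The harmony at that moment is A major seventh chord (A, C♯, E, G♯); D4 is not a chord tone.
It is approached by step up from C♯4 and left by leap down to A3.
Step in, leap out — an escape tone.

D4 is an escape tone.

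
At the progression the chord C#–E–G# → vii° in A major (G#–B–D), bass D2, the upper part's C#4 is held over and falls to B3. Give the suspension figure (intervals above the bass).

7–6 suspension.

At the second chord the bass is D2. The suspended C#4 lies a seventh above the bass; after resolving down by step to B3, the interval above the bass becomes a sixth.
Suspension figures are named by those two intervals: 7–6.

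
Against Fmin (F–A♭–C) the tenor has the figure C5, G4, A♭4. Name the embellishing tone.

G4 is an appoggiatura.

The harmony at that moment is F minor triad (F, A♭, C); G4 is not a chord tone.
It is approached by leap down from C5 and left by step up to A♭4.
Leap in, step out — an appoggiatura.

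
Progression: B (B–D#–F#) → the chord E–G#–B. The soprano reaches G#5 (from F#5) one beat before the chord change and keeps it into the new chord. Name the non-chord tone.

The harmony at that moment is B major triad (B, D#, F#); G#5 is not a chord tone.
It is approached by step up from F#5 and then sustained as the same pitch into the next harmony.
Arriving early and becoming a chord tone when the harmony changes — an anticipation.

G#5 is an anticipation.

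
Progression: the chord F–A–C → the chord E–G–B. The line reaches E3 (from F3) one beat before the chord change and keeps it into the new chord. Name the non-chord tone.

The harmony at that moment is F major triad (F, A, C); E3 is not a chord tone.
It is approached by step down from F3 and then sustained as the same pitch into the next harmony.
Arriving early and becoming a chord tone when the harmony changes — an anticipation.

E3 is an anticipation.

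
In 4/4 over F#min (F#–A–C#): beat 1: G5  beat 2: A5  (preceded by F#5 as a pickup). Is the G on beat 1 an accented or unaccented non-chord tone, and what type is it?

The harmony at that moment is F# minor triad (F#, A, C#); G5 is not a chord tone.
It is approached by step up from F#5 and left by step up to A5.
Step in, step out in the same direction — a passing tone.
It falls on the downbeat, so it is accented.

Accented passing tone.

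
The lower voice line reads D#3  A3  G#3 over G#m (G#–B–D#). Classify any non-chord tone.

The harmony at that moment is G# minor triad (G#, B, D#); A3 is not a chord tone.
It is approached by leap up from D#3 and left by step down to G#3.
Leap in, step out — an appoggiatura.

A3 is an appoggiatura.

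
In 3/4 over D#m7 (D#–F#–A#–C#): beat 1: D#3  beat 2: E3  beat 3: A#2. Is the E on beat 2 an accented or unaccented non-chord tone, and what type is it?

Unaccented escape tone.

The harmony at that moment is D# minor seventh chord (D#, F#, A#, C#); E3 is not a chord tone.
It is approached by step up from D#3 and left by leap down to A#2.
Step in, leap out — an escape tone.
It falls on a weak beat, so it is unaccented.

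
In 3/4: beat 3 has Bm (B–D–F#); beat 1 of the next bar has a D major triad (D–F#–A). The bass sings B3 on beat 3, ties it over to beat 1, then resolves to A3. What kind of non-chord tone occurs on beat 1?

The harmony at that moment is D major triad (D, F#, A); B3 is not a chord tone.
It is held over (the same pitch as the preceding B3) and left by step down to A3.
Held over from the previous chord and resolving down by step — a suspension.

Suspension.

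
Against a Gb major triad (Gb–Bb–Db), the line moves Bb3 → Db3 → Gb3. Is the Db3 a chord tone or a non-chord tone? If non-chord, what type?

Chord tone (the fifth of Gb major triad).

Gb major triad contains Gb, Bb, Db; Db is the fifth, so it is a chord tone.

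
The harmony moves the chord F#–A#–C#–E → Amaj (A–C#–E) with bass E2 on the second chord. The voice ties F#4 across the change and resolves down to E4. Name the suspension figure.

At the second chord the bass is E2. The suspended F#4 lies a ninth above the bass; after resolving down by step to E4, the interval above the bass becomes an octave.
Suspension figures are named by those two intervals: 9–8.

9–8 suspension.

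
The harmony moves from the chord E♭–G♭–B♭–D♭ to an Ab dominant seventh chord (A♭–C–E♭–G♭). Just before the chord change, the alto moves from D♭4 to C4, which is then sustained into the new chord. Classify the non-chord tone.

C4 is an anticipation.

The harmony at that moment is E♭ minor seventh chord (E♭, G♭, B♭, D♭); C4 is not a chord tone.
It is approached by step down from D♭4 and then sustained as the same pitch into the next harmony.
Arriving early and becoming a chord tone when the harmony changes — an anticipation.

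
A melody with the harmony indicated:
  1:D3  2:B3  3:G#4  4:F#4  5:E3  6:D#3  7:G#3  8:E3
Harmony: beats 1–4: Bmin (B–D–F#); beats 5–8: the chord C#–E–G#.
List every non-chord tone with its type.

The harmony at that moment is B minor triad (B, D, F#); G#4 is not a chord tone.
It is approached by leap up from B3 and left by step down to F#4.
Leap in, step out — an appoggiatura.
The harmony at that moment is C# minor triad (C#, E, G#); D#3 is not a chord tone.
It is approached by step down from E3 and left by leap up to G#3.
Step in, leap out — an escape tone.

G#4 (beat 3) — appoggiatura; D#3 (beat 6) — escape tone.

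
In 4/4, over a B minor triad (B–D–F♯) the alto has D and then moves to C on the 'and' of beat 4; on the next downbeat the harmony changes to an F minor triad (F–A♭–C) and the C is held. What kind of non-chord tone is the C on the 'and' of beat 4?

The harmony at that moment is B minor triad (B, D, F♯); C is not a chord tone.
It is approached by step down from D and then sustained as the same pitch into the next harmony.
Arriving early and becoming a chord tone when the harmony changes — an anticipation.

Anticipation.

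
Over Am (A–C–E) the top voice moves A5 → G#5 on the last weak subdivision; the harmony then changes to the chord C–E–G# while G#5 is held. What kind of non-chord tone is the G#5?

The harmony at that moment is A minor triad (A, C, E); G#5 is not a chord tone.
It is approached by step down from A5 and then sustained as the same pitch into the next harmony.
Arriving early and becoming a chord tone when the harmony changes — an anticipation.

G#5 is an anticipation.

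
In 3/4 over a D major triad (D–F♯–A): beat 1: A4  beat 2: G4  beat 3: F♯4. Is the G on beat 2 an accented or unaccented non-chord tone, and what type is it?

The harmony at that moment is D major triad (D, F♯, A); G4 is not a chord tone.
It is approached by step down from A4 and left by step down to F♯4.
Step in, step out in the same direction — a passing tone.
It falls on a weak beat, so it is unaccented.

Unaccented passing tone.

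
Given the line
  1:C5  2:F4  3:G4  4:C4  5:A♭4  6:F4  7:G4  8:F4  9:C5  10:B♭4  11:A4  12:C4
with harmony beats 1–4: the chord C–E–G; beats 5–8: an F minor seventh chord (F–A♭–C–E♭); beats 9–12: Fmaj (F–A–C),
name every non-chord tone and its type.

F4 (beat 2) — appoggiatura; G4 (beat 7) — neighbor tone; B♭4 (beat 10) — passing tone.

The harmony at that moment is C major triad (C, E, G); F4 is not a chord tone.
It is approached by leap down from C5 and left by step up to G4.
Leap in, step out — an appoggiatura.
The harmony at that moment is F minor seventh chord (F, A♭, C, E♭); G4 is not a chord tone.
It is approached by step up from F4 and left by step down to F4.
Step away and step back to the same note — a neighbor tone (upper neighbor).
The harmony at that moment is F major triad (F, A, C); B♭4 is not a chord tone.
It is approached by step down from C5 and left by step down to A4.
Step in, step out in the same direction — a passing tone.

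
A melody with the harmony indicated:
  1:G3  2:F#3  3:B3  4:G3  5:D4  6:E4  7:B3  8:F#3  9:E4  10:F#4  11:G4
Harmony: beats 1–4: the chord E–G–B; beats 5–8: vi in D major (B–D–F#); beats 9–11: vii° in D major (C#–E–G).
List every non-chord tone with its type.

F#3 (beat 2) — escape tone; E4 (beat 6) — escape tone; F#4 (beat 10) — passing tone.

The harmony at that moment is E minor triad (E, G, B); F#3 is not a chord tone.
It is approached by step down from G3 and left by leap up to B3.
Step in, leap out — an escape tone.
The harmony at that moment is B minor triad (B, D, F#); E4 is not a chord tone.
It is approached by step up from D4 and left by leap down to B3.
Step in, leap out — an escape tone.
The harmony at that moment is C# diminished triad (C#, E, G); F#4 is not a chord tone.
It is approached by step up from E4 and left by step up to G4.
Step in, step out in the same direction — a passing tone.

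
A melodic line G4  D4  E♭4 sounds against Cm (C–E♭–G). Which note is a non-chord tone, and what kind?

The harmony at that moment is C minor triad (C, E♭, G); D4 is not a chord tone.
It is approached by leap down from G4 and left by step up to E♭4.
Leap in, step out — an appoggiatura.

D4 is an appoggiatura.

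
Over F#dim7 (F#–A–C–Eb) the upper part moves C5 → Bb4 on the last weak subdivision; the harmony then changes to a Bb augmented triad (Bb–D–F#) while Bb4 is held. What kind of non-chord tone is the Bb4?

The harmony at that moment is F# diminished seventh chord (F#, A, C, Eb); Bb4 is not a chord tone.
It is approached by step down from C5 and then sustained as the same pitch into the next harmony.
Arriving early and becoming a chord tone when the harmony changes — an anticipation.

Bb4 is an anticipation.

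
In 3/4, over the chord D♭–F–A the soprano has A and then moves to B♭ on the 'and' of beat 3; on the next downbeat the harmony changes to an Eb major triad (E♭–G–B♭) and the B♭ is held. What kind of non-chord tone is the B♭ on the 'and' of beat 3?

The harmony at that moment is D♭ augmented triad (D♭, F, A); B♭ is not a chord tone.
It is approached by step up from A and then sustained as the same pitch into the next harmony.
Arriving early and becoming a chord tone when the harmony changes — an anticipation.

Anticipation.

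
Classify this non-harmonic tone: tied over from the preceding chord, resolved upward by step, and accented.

Approach: by preparation — the pitch is first a chord tone, then held (tied or repeated) while the harmony changes under it. Departure: up by step. Metric position: strong.
A prepared dissonance that resolves upward by step — a retardation. (The same figure resolving downward would be a suspension.)

Retardation.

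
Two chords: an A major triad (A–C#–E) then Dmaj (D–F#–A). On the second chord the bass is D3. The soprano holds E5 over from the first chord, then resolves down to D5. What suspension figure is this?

At the second chord the bass is D3. The suspended E5 lies a ninth above the bass; after resolving down by step to D5, the interval above the bass becomes an octave.
Suspension figures are named by those two intervals: 9–8.

9–8 suspension.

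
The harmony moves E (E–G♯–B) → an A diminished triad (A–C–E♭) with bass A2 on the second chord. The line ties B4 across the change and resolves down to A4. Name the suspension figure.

At the second chord the bass is A2. The suspended B4 lies a ninth above the bass; after resolving down by step to A4, the interval above the bass becomes an octave.
Suspension figures are named by those two intervals: 9–8.

9–8 suspension.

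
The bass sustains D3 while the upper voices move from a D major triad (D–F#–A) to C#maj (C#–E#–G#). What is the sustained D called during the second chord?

The harmony at that moment is C# major triad (C#, E#, G#); D3 is not a chord tone.
It is held over (the same pitch as the preceding D3) and then sustained as the same pitch into the next harmony.
Sustained through a change of harmony — a pedal tone.

Pedal tone (pedal point).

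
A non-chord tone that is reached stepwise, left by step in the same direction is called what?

Passing tone.

Approach: by step. Departure: by step, continuing in the same direction.
Stepwise on both sides with no change of direction means the note fills in the space between two different chord tones — a passing tone. (Had it turned back to its starting note it would be a neighbor tone instead.)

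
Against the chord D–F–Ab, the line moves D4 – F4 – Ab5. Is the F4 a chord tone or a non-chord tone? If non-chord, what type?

D diminished triad contains D, F, Ab; F is the third, so it is a chord tone.

Chord tone (the third of D diminished triad).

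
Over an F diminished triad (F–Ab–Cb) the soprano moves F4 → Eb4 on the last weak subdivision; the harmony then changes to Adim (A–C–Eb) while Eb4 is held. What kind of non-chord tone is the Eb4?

The harmony at that moment is F diminished triad (F, Ab, Cb); Eb4 is not a chord tone.
It is approached by step down from F4 and then sustained as the same pitch into the next harmony.
Arriving early and becoming a chord tone when the harmony changes — an anticipation.

Eb4 is an anticipation.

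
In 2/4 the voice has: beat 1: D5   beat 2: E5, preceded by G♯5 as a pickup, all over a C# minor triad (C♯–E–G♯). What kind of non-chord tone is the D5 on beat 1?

The harmony at that moment is C♯ minor triad (C♯, E, G♯); D5 is not a chord tone.
It is approached by leap down from G♯5 and left by step up to E5.
Leap in, step out, metrically accented — an appoggiatura.

Appoggiatura.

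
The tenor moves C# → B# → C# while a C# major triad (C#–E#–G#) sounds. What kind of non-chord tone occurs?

B# is a neighbor tone.

The harmony at that moment is C# major triad (C#, E#, G#); B# is not a chord tone.
It is approached by step down from C# and left by step up to C#.
Step away and step back to the same note — a neighbor tone (lower neighbor).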